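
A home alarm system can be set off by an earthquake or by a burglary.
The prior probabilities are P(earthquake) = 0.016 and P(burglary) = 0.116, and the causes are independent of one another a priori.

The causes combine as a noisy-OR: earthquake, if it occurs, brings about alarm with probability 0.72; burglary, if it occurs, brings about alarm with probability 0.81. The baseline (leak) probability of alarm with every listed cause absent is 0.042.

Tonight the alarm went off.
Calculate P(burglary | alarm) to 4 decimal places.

Under noisy-OR, P(alarm | causes) = 1 − (1−0.042)·∏(1−qᵢ) over the active causes.
Numerator (weight on configurations with burglary): 0.093368 + 0.001761 = 0.095129
Normalizer over all consistent configurations: 0.042×0.984×0.884 + 0.81798×0.984×0.116 + 0.73176×0.016×0.884 + 0.949034×0.016×0.116 = 0.142013
Posterior = 0.095129 / 0.142013 ≈ 0.6699

P(burglary | alarm) ≈ 0.6699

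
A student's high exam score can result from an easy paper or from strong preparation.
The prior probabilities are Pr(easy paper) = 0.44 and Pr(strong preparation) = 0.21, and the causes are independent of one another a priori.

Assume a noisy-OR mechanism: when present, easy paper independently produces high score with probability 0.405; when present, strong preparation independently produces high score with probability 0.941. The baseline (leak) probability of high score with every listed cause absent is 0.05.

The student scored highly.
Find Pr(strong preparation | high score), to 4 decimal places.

Pr(strong preparation | high score) ≈ 0.5363

Under noisy-OR, P(high score | causes) = 1 − (1−0.05)·∏(1−qᵢ) over the active causes.
Enumerate the 4 (easy paper, strong preparation) configurations and weight by the priors:
  P(high score) = 0.05*0.56*0.79 + 0.94395*0.56*0.21 + 0.43475*0.44*0.79 + 0.96665*0.44*0.21
        = 0.022120 + 0.111009 + 0.151119 + 0.089318 = 0.373566
The terms with strong preparation present sum to 0.200327, so
  P(strong preparation | high score) = 0.200327 / 0.373566 ≈ 0.5363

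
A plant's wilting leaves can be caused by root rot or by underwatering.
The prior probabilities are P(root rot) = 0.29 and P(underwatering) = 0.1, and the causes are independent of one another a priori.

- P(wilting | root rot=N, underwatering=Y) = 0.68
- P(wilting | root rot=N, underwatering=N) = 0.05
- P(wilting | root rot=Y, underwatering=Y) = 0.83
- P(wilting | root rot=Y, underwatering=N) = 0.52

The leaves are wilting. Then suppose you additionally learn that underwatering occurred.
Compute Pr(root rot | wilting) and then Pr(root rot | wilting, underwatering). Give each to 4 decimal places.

Enumerate the 4 (root rot, underwatering) configurations and weight by the priors:
  P(wilting) = 0.05×0.71×0.9 + 0.68×0.71×0.1 + 0.52×0.29×0.9 + 0.83×0.29×0.1
        = 0.031950 + 0.048280 + 0.135720 + 0.024070 = 0.240020
The terms with root rot present sum to 0.159790, so
  P(root rot | wilting) = 0.159790 / 0.240020 ≈ 0.6657

Now also conditioning on underwatering=true:
Enumerate both values of root rot and weight by the priors:
  P(wilting | underwatering) = 0.68×0.71 + 0.83×0.29
        = 0.482800 + 0.240700 = 0.723500
The terms with root rot present sum to 0.240700, so
  P(root rot | wilting, underwatering) = 0.240700 / 0.723500 ≈ 0.3327

Pr(root rot | wilting) ≈ 0.6657; Pr(root rot | wilting, underwatering) ≈ 0.3327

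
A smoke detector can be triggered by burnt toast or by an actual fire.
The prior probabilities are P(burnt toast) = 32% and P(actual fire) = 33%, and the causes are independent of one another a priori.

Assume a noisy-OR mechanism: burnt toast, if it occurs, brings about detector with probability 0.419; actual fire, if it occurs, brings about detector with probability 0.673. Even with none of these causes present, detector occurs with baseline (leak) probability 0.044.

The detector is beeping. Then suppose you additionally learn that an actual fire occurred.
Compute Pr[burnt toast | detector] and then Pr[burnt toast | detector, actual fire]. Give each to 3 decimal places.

Under noisy-OR, P(detector | causes) = 1 − (1−0.044)·∏(1−qᵢ) over the active causes.
P(detector) = 0.044*0.68*0.67 + 0.687388*0.68*0.33 + 0.444564*0.32*0.67 + 0.818372*0.32*0.33 = 0.020046 + 0.154250 + 0.095315 + 0.086420 = 0.356031
Restricting to configurations with burnt toast present: 0.095315 + 0.086420 = 0.181735.
So P(burnt toast | detector) = 0.181735/0.356031 ≈ 0.510.

With the extra evidence:
Sum P(detector|·) weighted by the priors over both values of burnt toast:
  P(detector | actual fire) = 0.687388·0.68 + 0.818372·0.32
        = 0.467424 + 0.261879 = 0.729303
Configurations with burnt toast contribute 0.261879, so
  P(burnt toast | detector, actual fire) = 0.261879 / 0.729303 ≈ 0.359
The drop from 0.510 to 0.359 is the explaining-away (discounting) effect.

Pr[burnt toast | detector] ≈ 0.510; Pr[burnt toast | detector, actual fire] ≈ 0.359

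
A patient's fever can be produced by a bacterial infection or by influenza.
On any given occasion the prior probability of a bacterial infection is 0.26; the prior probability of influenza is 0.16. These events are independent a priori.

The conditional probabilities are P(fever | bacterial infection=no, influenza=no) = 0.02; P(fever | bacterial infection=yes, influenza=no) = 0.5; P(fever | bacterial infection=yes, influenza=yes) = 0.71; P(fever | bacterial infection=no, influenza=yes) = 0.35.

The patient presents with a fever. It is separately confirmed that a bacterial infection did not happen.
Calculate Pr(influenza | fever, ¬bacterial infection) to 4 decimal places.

P(fever | ¬bacterial infection) = 0.02·0.84 + 0.35·0.16 = 0.016800 + 0.056000 = 0.072800
The influenza-present share is 0.35·0.16 = 0.056000.
Hence the posterior is 0.056000/0.072800 ≈ 0.7692.

Pr(influenza | fever, ¬bacterial infection) ≈ 0.7692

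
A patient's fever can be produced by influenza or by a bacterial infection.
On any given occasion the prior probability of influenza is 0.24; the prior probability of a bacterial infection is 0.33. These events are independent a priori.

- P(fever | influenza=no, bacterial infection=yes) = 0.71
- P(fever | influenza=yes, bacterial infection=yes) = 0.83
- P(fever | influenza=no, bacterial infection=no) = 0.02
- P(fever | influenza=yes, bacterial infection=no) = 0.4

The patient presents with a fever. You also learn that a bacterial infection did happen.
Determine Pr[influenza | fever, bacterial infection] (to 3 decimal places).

Pr[influenza | fever, bacterial infection] ≈ 0.270

Sum P(fever|·) weighted by the priors over both values of influenza:
  P(fever | bacterial infection) = 0.71×0.76 + 0.83×0.24
        = 0.539600 + 0.199200 = 0.738800
Configurations with influenza contribute 0.199200, so
  P(influenza | fever, bacterial infection) = 0.199200 / 0.738800 ≈ 0.270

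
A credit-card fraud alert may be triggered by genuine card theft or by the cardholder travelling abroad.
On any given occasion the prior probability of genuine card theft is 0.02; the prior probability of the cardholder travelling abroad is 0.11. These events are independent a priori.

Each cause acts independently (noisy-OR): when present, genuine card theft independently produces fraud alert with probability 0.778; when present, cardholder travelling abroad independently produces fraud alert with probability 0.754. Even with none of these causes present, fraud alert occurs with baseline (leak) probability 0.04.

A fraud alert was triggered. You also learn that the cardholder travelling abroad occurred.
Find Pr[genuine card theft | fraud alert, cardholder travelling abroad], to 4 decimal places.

Pr[genuine card theft | fraud alert, cardholder travelling abroad] ≈ 0.0247

Under noisy-OR, P(fraud alert | causes) = 1 − (1−0.04)·∏(1−qᵢ) over the active causes.
For the numerator, keep only genuine card theft=true terms: 0.947572×0.02 = 0.018951
Normalizer over all consistent configurations: 0.76384×0.98 + 0.947572×0.02 = 0.767514
Posterior = 0.018951 / 0.767514 ≈ 0.0247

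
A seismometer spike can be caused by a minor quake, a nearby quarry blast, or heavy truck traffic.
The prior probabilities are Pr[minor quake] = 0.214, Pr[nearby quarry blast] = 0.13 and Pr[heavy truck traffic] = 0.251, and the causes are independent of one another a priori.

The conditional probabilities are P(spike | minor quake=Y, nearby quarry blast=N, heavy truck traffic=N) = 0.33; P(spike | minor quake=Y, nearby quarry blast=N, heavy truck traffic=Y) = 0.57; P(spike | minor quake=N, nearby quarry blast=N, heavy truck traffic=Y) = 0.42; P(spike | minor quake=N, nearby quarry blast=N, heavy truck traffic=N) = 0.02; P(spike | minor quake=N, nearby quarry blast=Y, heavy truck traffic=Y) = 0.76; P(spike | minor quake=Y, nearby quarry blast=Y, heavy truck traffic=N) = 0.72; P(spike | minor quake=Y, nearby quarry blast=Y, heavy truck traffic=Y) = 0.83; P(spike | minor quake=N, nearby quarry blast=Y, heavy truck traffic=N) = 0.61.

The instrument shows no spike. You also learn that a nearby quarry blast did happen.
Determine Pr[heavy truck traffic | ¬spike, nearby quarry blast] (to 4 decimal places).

Weight on heavy truck traffic=true, given the evidence: 0.047349 + 0.009131 = 0.056480
The normalizing constant is 0.39×0.786×0.749 + 0.24×0.786×0.251 + 0.28×0.214×0.749 + 0.17×0.214×0.251 = 0.330958
P(heavy truck traffic | ¬spike, nearby quarry blast) = 0.056480/0.330958 ≈ 0.1707

Pr[heavy truck traffic | ¬spike, nearby quarry blast] ≈ 0.1707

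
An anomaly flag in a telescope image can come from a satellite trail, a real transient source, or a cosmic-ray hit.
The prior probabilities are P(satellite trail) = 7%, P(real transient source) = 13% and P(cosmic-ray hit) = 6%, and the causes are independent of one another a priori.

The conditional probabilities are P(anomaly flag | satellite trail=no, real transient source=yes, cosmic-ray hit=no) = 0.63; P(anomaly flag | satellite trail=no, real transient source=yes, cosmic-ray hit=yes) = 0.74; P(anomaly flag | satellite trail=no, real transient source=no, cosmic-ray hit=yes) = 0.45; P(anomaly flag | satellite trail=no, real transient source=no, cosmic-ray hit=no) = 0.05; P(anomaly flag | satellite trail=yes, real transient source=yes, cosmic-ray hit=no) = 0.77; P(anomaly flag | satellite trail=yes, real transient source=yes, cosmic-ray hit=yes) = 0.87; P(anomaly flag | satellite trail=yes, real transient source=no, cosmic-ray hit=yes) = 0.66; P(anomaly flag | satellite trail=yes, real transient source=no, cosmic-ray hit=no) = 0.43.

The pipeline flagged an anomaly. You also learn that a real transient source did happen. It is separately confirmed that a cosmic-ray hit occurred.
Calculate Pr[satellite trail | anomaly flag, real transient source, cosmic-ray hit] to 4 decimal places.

Pr[satellite trail | anomaly flag, real transient source, cosmic-ray hit] ≈ 0.0813

P(anomaly flag | real transient source, cosmic-ray hit) = 0.74*0.93 + 0.87*0.07 = 0.688200 + 0.060900 = 0.749100
The satellite trail-present share is 0.87*0.07 = 0.060900.
So P(satellite trail | anomaly flag, real transient source, cosmic-ray hit) = 0.060900/0.749100 ≈ 0.0813.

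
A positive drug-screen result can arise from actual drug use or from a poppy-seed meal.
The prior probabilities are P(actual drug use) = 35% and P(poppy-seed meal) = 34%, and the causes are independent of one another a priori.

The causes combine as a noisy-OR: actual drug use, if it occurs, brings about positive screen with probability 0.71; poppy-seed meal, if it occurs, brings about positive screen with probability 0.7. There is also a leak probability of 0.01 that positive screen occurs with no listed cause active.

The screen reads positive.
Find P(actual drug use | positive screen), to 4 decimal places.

P(actual drug use | positive screen) ≈ 0.6314

Under noisy-OR, P(positive screen | causes) = 1 − (1−0.01)·∏(1−qᵢ) over the active causes.
Numerator (weight on configurations with actual drug use): 0.164680 + 0.108751 = 0.273431
Denominator P(positive screen): 0.01*0.65*0.66 + 0.703*0.65*0.34 + 0.7129*0.35*0.66 + 0.91387*0.35*0.34 = 0.433084
P(actual drug use | positive screen) = 0.273431/0.433084 ≈ 0.6314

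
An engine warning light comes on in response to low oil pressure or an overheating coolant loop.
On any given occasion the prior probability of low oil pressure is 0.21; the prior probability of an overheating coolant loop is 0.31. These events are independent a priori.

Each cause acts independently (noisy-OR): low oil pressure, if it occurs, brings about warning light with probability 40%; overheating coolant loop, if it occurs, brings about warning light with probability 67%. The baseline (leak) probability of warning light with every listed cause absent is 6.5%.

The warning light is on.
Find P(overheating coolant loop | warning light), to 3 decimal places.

P(overheating coolant loop | warning light) ≈ 0.692

Under noisy-OR, P(warning light | causes) = 1 − (1−0.065)·∏(1−qᵢ) over the active causes.
P(warning light) = 0.065*0.79*0.69 + 0.69145*0.79*0.31 + 0.439*0.21*0.69 + 0.81487*0.21*0.31 = 0.035432 + 0.169336 + 0.063611 + 0.053048 = 0.321427
Of this, 0.222384 comes from 0.169336 + 0.053048 (the overheating coolant loop=true cases).
Hence the posterior is 0.222384/0.321427 ≈ 0.692.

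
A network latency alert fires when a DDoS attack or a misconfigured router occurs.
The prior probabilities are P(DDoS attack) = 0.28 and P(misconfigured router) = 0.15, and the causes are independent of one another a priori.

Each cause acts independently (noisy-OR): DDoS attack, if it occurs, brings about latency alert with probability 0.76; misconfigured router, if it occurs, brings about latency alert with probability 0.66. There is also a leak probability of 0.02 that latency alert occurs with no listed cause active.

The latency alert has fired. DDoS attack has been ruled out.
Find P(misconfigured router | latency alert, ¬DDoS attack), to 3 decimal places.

Under noisy-OR, P(latency alert | causes) = 1 − (1−0.02)·∏(1−qᵢ) over the active causes.
P(latency alert | ¬DDoS attack) = 0.02·0.85 + 0.6668·0.15 = 0.017000 + 0.100020 = 0.117020
Restricting to configurations with misconfigured router present: 0.6668·0.15 = 0.100020.
Hence the posterior is 0.100020/0.117020 ≈ 0.855.

P(misconfigured router | latency alert, ¬DDoS attack) ≈ 0.855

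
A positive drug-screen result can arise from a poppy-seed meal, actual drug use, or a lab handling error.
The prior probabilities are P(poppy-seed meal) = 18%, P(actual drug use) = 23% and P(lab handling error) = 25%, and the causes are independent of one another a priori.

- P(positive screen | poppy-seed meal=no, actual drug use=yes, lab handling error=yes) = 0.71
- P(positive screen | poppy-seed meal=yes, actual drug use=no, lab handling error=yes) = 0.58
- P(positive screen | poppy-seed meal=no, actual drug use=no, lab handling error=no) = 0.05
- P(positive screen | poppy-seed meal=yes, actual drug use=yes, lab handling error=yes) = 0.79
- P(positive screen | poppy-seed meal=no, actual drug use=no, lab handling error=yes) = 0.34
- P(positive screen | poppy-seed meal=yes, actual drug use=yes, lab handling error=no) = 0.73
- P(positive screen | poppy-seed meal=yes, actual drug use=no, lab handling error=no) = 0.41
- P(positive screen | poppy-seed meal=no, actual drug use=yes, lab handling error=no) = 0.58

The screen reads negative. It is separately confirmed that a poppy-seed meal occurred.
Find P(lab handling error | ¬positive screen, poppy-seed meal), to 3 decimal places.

Numerator (weight on configurations with lab handling error): 0.080850 + 0.012075 = 0.092925
Normalizer over all consistent configurations: 0.59*0.77*0.75 + 0.42*0.77*0.25 + 0.27*0.23*0.75 + 0.21*0.23*0.25 = 0.480225
Posterior = 0.092925 / 0.480225 ≈ 0.194

P(lab handling error | ¬positive screen, poppy-seed meal) ≈ 0.194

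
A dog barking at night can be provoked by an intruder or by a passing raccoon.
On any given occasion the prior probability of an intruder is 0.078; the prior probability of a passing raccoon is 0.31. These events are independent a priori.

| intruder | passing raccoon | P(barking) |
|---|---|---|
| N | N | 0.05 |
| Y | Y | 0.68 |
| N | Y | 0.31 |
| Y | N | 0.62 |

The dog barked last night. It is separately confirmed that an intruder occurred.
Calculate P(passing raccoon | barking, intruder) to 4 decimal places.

P(passing raccoon | barking, intruder) ≈ 0.3301

P(barking | intruder) = 0.62×0.69 + 0.68×0.31 = 0.427800 + 0.210800 = 0.638600
Restricting to configurations with passing raccoon present: 0.68×0.31 = 0.210800.
Hence the posterior is 0.210800/0.638600 ≈ 0.3301.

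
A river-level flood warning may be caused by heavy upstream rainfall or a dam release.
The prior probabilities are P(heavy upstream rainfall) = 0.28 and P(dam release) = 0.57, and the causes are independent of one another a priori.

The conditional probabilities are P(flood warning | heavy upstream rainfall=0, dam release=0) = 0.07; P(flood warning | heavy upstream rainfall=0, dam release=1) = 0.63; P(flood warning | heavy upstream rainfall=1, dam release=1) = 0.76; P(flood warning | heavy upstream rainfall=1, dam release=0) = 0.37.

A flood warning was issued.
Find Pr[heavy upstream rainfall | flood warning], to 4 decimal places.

Pr[heavy upstream rainfall | flood warning] ≈ 0.3718

For the numerator, keep only heavy upstream rainfall=true terms: 0.044548 + 0.121296 = 0.165844
The normalizing constant is 0.07×0.72×0.43 + 0.63×0.72×0.57 + 0.37×0.28×0.43 + 0.76×0.28×0.57 = 0.446068
Posterior = 0.165844 / 0.446068 ≈ 0.3718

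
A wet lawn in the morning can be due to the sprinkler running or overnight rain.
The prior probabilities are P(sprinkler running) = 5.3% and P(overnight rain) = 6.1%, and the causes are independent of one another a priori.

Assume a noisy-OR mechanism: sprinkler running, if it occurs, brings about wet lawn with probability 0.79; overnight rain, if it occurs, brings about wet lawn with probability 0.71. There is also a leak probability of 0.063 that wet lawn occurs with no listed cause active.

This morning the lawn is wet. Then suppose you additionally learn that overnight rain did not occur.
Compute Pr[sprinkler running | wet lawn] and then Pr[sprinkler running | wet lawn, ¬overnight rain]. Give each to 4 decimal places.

Under noisy-OR, P(wet lawn | causes) = 1 − (1−0.063)·∏(1−qᵢ) over the active causes.
P(wet lawn) = 0.063*0.947*0.939 + 0.72827*0.947*0.061 + 0.80323*0.053*0.939 + 0.942937*0.053*0.061 = 0.056022 + 0.042070 + 0.039974 + 0.003049 = 0.141115
Restricting to configurations with sprinkler running present: 0.039974 + 0.003049 = 0.043023.
P(sprinkler running | wet lawn) = 0.043023 / 0.141115 ≈ 0.3049

With the extra evidence:
By total probability over both values of sprinkler running:
  P(wet lawn | ¬overnight rain) = 0.063·0.947 + 0.80323·0.053
        = 0.059661 + 0.042571 = 0.102232
Keeping only the sprinkler running-present terms gives 0.042571, so
  P(sprinkler running | wet lawn, ¬overnight rain) = 0.042571 / 0.102232 ≈ 0.4164
Ruling out overnight rain raises the posterior on sprinkler running — the flip side of explaining away.

Pr[sprinkler running | wet lawn] ≈ 0.3049; Pr[sprinkler running | wet lawn, ¬overnight rain] ≈ 0.4164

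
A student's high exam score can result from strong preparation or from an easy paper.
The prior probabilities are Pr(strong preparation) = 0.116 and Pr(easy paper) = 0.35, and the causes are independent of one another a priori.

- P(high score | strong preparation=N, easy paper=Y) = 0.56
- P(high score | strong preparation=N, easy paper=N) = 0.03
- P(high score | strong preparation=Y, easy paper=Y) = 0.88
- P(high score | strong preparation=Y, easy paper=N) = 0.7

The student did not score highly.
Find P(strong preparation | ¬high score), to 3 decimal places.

P(strong preparation | ¬high score) ≈ 0.038

Enumerate the 4 (strong preparation, easy paper) configurations and weight by the priors:
  P(¬high score) = 0.97×0.884×0.65 + 0.44×0.884×0.35 + 0.3×0.116×0.65 + 0.12×0.116×0.35
        = 0.557362 + 0.136136 + 0.022620 + 0.004872 = 0.720990
Keeping only the strong preparation-present terms gives 0.027492, so
  P(strong preparation | ¬high score) = 0.027492 / 0.720990 ≈ 0.038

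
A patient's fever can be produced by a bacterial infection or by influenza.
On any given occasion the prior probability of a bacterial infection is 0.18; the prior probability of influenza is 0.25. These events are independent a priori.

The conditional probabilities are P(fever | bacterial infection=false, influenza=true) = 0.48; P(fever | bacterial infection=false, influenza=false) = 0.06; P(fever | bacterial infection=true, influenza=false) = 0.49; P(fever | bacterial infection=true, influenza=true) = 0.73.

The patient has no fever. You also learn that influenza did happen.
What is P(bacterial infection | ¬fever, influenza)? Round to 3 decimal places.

P(bacterial infection | ¬fever, influenza) ≈ 0.102

By total probability over both values of bacterial infection:
  P(¬fever | influenza) = 0.52*0.82 + 0.27*0.18
        = 0.426400 + 0.048600 = 0.475000
The terms with bacterial infection present sum to 0.048600, so
  P(bacterial infection | ¬fever, influenza) = 0.048600 / 0.475000 ≈ 0.102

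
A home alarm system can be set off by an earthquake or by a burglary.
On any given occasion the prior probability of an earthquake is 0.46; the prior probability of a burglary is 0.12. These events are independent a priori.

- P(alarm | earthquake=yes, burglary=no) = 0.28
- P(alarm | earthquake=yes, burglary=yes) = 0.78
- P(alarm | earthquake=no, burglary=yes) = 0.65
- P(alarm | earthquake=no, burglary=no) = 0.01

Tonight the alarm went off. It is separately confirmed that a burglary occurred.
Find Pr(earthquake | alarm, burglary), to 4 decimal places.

By total probability over both values of earthquake:
  P(alarm | burglary) = 0.65×0.54 + 0.78×0.46
        = 0.351000 + 0.358800 = 0.709800
The terms with earthquake present sum to 0.358800, so
  P(earthquake | alarm, burglary) = 0.358800 / 0.709800 ≈ 0.5055

Pr(earthquake | alarm, burglary) ≈ 0.5055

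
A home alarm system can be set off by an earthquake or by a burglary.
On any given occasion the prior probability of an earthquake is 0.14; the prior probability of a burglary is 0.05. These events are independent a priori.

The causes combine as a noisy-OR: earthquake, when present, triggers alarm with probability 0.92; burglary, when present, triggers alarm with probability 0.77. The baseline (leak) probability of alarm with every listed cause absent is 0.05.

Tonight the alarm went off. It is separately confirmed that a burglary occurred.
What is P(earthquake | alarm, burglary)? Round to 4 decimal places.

Under noisy-OR, P(alarm | causes) = 1 − (1−0.05)·∏(1−qᵢ) over the active causes.
By total probability over both values of earthquake:
  P(alarm | burglary) = 0.7815*0.86 + 0.98252*0.14
        = 0.672090 + 0.137553 = 0.809643
Configurations with earthquake contribute 0.137553, so
  P(earthquake | alarm, burglary) = 0.137553 / 0.809643 ≈ 0.1699

P(earthquake | alarm, burglary) ≈ 0.1699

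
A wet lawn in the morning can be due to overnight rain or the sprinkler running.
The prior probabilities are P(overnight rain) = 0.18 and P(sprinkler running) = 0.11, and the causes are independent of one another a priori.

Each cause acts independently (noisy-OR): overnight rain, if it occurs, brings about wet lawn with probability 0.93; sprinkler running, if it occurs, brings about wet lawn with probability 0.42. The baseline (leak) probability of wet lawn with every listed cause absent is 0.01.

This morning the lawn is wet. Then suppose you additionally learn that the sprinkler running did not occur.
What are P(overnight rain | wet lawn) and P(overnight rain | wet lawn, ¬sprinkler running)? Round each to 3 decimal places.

P(overnight rain | wet lawn) ≈ 0.786; P(overnight rain | wet lawn, ¬sprinkler running) ≈ 0.953

Under noisy-OR, P(wet lawn | causes) = 1 − (1−0.01)·∏(1−qᵢ) over the active causes.
For the numerator, keep only overnight rain=true terms: 0.149098 + 0.019004 = 0.168102
The normalizing constant is 0.01*0.82*0.89 + 0.4258*0.82*0.11 + 0.9307*0.18*0.89 + 0.959806*0.18*0.11 = 0.213807
Posterior = 0.168102 / 0.213807 ≈ 0.786

With the extra evidence:
By total probability over both values of overnight rain:
  P(wet lawn | ¬sprinkler running) = 0.01*0.82 + 0.9307*0.18
        = 0.008200 + 0.167526 = 0.175726
Keeping only the overnight rain-present terms gives 0.167526, so
  P(overnight rain | wet lawn, ¬sprinkler running) = 0.167526 / 0.175726 ≈ 0.953
With sprinkler running excluded, overnight rain must carry more of the explanatory weight for the wet lawn.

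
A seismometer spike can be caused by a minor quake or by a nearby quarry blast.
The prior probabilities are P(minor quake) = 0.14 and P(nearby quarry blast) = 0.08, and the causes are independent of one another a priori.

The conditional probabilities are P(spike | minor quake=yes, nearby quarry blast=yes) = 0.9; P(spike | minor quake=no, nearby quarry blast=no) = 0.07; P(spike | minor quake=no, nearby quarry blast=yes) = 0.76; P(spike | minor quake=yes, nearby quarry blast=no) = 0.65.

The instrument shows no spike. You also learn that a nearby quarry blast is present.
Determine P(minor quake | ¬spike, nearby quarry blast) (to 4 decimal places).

P(minor quake | ¬spike, nearby quarry blast) ≈ 0.0635

For the numerator, keep only minor quake=true terms: 0.1×0.14 = 0.014000
Normalizer over all consistent configurations: 0.24×0.86 + 0.1×0.14 = 0.220400
P(minor quake | ¬spike, nearby quarry blast) = 0.014000/0.220400 ≈ 0.0635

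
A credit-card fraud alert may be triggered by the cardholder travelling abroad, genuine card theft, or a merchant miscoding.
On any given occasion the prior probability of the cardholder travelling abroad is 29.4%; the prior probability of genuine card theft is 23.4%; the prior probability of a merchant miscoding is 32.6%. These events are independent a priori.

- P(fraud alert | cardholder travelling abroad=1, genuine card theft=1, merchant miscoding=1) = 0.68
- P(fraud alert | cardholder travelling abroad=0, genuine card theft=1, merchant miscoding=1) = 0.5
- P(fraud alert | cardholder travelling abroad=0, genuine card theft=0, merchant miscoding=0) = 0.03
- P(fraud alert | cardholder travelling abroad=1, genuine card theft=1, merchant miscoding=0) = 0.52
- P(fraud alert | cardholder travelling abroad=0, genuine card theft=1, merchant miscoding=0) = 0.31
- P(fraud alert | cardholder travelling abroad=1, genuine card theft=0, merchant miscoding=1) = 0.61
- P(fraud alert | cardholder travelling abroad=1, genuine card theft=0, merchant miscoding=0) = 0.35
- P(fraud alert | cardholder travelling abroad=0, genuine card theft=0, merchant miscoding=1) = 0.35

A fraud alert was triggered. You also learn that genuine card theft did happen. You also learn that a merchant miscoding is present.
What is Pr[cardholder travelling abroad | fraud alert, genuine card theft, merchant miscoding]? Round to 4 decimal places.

Pr[cardholder travelling abroad | fraud alert, genuine card theft, merchant miscoding] ≈ 0.3616

By total probability over both values of cardholder travelling abroad:
  P(fraud alert | genuine card theft, merchant miscoding) = 0.5*0.706 + 0.68*0.294
        = 0.353000 + 0.199920 = 0.552920
Keeping only the cardholder travelling abroad-present terms gives 0.199920, so
  P(cardholder travelling abroad | fraud alert, genuine card theft, merchant miscoding) = 0.199920 / 0.552920 ≈ 0.3616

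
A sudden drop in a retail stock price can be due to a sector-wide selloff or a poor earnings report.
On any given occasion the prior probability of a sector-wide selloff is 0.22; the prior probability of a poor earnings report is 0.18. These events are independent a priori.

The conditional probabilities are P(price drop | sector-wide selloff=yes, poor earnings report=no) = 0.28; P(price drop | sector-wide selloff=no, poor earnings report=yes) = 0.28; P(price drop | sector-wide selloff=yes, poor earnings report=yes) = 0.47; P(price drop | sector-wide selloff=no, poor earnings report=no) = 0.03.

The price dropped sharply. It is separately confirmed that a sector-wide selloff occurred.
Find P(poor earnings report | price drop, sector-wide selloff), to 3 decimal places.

P(poor earnings report | price drop, sector-wide selloff) ≈ 0.269

Sum P(price drop|·) weighted by the priors over both values of poor earnings report:
  P(price drop | sector-wide selloff) = 0.28·0.82 + 0.47·0.18
        = 0.229600 + 0.084600 = 0.314200
Configurations with poor earnings report contribute 0.084600, so
  P(poor earnings report | price drop, sector-wide selloff) = 0.084600 / 0.314200 ≈ 0.269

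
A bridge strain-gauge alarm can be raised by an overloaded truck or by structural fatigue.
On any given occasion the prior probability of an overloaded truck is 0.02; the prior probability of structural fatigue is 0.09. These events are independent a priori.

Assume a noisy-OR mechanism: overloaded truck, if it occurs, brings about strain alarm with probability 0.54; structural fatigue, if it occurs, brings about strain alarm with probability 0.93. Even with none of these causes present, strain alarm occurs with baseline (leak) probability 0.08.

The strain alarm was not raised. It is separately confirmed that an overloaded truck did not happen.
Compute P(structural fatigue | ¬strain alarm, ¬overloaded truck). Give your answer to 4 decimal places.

P(structural fatigue | ¬strain alarm, ¬overloaded truck) ≈ 0.0069

Under noisy-OR, P(strain alarm | causes) = 1 − (1−0.08)·∏(1−qᵢ) over the active causes.
Sum P(¬strain alarm|·) weighted by the priors over both values of structural fatigue:
  P(¬strain alarm | ¬overloaded truck) = 0.92·0.91 + 0.0644·0.09
        = 0.837200 + 0.005796 = 0.842996
Keeping only the structural fatigue-present terms gives 0.005796, so
  P(structural fatigue | ¬strain alarm, ¬overloaded truck) = 0.005796 / 0.842996 ≈ 0.0069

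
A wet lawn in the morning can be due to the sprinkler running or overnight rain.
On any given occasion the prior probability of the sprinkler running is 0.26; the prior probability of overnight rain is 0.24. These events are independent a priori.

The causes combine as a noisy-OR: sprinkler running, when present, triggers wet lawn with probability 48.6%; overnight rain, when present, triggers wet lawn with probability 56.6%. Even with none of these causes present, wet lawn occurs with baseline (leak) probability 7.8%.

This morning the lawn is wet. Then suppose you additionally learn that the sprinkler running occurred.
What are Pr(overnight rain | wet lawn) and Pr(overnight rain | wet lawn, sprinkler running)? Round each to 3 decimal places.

Under noisy-OR, P(wet lawn | causes) = 1 − (1−0.078)·∏(1−qᵢ) over the active causes.
Weight on overnight rain=true, given the evidence: 0.106534 + 0.049566 = 0.156100
Denominator P(wet lawn): 0.078*0.74*0.76 + 0.599852*0.74*0.24 + 0.526092*0.26*0.76 + 0.794324*0.26*0.24 = 0.303923
Posterior = 0.156100 / 0.303923 ≈ 0.514

With the extra evidence:
Weight on overnight rain=true, given the evidence: 0.794324·0.24 = 0.190638
Denominator P(wet lawn | sprinkler running): 0.526092·0.76 + 0.794324·0.24 = 0.590468
P(overnight rain | wet lawn, sprinkler running) = 0.190638/0.590468 ≈ 0.323

Pr(overnight rain | wet lawn) ≈ 0.514; Pr(overnight rain | wet lawn, sprinkler running) ≈ 0.323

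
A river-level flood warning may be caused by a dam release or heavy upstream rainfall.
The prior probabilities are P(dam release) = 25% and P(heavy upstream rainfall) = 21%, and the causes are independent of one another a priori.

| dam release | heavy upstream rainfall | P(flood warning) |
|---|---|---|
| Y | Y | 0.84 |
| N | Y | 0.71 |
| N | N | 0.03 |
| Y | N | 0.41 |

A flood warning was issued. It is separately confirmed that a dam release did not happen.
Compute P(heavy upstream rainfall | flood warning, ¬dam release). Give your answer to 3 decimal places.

Enumerate both values of heavy upstream rainfall and weight by the priors:
  P(flood warning | ¬dam release) = 0.03·0.79 + 0.71·0.21
        = 0.023700 + 0.149100 = 0.172800
The terms with heavy upstream rainfall present sum to 0.149100, so
  P(heavy upstream rainfall | flood warning, ¬dam release) = 0.149100 / 0.172800 ≈ 0.863

P(heavy upstream rainfall | flood warning, ¬dam release) ≈ 0.863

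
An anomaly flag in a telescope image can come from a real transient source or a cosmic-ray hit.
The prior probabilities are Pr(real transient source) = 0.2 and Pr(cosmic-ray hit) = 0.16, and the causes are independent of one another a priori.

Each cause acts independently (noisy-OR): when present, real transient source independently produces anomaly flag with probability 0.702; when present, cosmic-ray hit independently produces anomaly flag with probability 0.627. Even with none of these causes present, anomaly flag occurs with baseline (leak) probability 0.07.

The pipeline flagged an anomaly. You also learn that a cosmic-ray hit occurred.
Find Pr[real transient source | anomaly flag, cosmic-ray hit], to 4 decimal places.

Pr[real transient source | anomaly flag, cosmic-ray hit] ≈ 0.2555

Under noisy-OR, P(anomaly flag | causes) = 1 − (1−0.07)·∏(1−qᵢ) over the active causes.
Weight on real transient source=true, given the evidence: 0.896627×0.2 = 0.179325
Normalizer over all consistent configurations: 0.65311×0.8 + 0.896627×0.2 = 0.701813
Posterior = 0.179325 / 0.701813 ≈ 0.2555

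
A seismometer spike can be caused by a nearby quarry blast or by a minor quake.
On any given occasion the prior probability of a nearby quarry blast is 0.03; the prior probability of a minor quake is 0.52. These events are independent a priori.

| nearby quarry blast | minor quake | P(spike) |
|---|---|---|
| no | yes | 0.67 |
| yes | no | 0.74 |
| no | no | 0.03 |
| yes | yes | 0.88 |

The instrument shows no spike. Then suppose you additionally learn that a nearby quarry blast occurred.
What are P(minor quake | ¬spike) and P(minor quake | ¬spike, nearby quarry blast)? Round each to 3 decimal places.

Enumerate the 4 (nearby quarry blast, minor quake) configurations and weight by the priors:
  P(¬spike) = 0.97*0.97*0.48 + 0.33*0.97*0.52 + 0.26*0.03*0.48 + 0.12*0.03*0.52
        = 0.451632 + 0.166452 + 0.003744 + 0.001872 = 0.623700
The terms with minor quake present sum to 0.168324, so
  P(minor quake | ¬spike) = 0.168324 / 0.623700 ≈ 0.270

Now also conditioning on nearby quarry blast=true:
Enumerate both values of minor quake and weight by the priors:
  P(¬spike | nearby quarry blast) = 0.26·0.48 + 0.12·0.52
        = 0.124800 + 0.062400 = 0.187200
Keeping only the minor quake-present terms gives 0.062400, so
  P(minor quake | ¬spike, nearby quarry blast) = 0.062400 / 0.187200 ≈ 0.333

P(minor quake | ¬spike) ≈ 0.270; P(minor quake | ¬spike, nearby quarry blast) ≈ 0.333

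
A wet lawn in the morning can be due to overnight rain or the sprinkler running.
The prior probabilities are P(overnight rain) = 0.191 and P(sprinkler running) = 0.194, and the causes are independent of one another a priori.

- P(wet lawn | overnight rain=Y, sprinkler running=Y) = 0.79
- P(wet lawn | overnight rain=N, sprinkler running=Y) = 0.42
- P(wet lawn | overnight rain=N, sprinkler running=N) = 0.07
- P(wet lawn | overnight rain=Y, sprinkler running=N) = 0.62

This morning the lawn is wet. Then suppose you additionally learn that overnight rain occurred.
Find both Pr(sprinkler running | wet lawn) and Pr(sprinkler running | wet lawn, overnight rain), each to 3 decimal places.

Pr(sprinkler running | wet lawn) ≈ 0.403; Pr(sprinkler running | wet lawn, overnight rain) ≈ 0.235

Numerator (weight on configurations with sprinkler running): 0.065917 + 0.029273 = 0.095190
Denominator P(wet lawn): 0.07×0.809×0.806 + 0.42×0.809×0.194 + 0.62×0.191×0.806 + 0.79×0.191×0.194 = 0.236281
Posterior = 0.095190 / 0.236281 ≈ 0.403

Now also conditioning on overnight rain=true:
P(wet lawn | overnight rain) = 0.62×0.806 + 0.79×0.194 = 0.499720 + 0.153260 = 0.652980
Restricting to configurations with sprinkler running present: 0.79×0.194 = 0.153260.
P(sprinkler running | wet lawn, overnight rain) = 0.153260 / 0.652980 ≈ 0.235
Conditioning on overnight rain lowers the posterior on sprinkler running: the classic explaining-away effect in a common-effect structure.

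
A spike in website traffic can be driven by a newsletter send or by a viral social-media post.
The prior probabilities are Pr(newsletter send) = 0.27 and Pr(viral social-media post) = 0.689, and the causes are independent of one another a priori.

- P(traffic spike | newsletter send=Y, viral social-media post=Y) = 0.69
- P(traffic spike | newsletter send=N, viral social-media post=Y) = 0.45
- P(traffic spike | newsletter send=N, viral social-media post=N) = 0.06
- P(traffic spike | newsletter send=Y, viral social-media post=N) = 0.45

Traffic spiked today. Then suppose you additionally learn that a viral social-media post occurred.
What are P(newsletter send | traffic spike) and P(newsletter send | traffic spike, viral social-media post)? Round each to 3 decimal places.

Numerator (weight on configurations with newsletter send): 0.037787 + 0.128361 = 0.166148
Normalizer over all consistent configurations: 0.06×0.73×0.311 + 0.45×0.73×0.689 + 0.45×0.27×0.311 + 0.69×0.27×0.689 = 0.406106
P(newsletter send | traffic spike) = 0.166148/0.406106 ≈ 0.409

Now also conditioning on viral social-media post=true:
P(traffic spike | viral social-media post) = 0.45·0.73 + 0.69·0.27 = 0.328500 + 0.186300 = 0.514800
Restricting to configurations with newsletter send present: 0.69·0.27 = 0.186300.
So P(newsletter send | traffic spike, viral social-media post) = 0.186300/0.514800 ≈ 0.362.

P(newsletter send | traffic spike) ≈ 0.409; P(newsletter send | traffic spike, viral social-media post) ≈ 0.362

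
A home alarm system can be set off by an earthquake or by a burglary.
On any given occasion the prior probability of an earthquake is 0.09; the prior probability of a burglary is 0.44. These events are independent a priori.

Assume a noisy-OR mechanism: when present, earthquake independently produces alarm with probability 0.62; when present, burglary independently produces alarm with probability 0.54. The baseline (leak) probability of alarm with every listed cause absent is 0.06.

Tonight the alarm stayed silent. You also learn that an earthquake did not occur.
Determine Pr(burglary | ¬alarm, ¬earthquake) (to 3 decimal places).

Under noisy-OR, P(alarm | causes) = 1 − (1−0.06)·∏(1−qᵢ) over the active causes.
Enumerate both values of burglary and weight by the priors:
  P(¬alarm | ¬earthquake) = 0.94·0.56 + 0.4324·0.44
        = 0.526400 + 0.190256 = 0.716656
Configurations with burglary contribute 0.190256, so
  P(burglary | ¬alarm, ¬earthquake) = 0.190256 / 0.716656 ≈ 0.265

Pr(burglary | ¬alarm, ¬earthquake) ≈ 0.265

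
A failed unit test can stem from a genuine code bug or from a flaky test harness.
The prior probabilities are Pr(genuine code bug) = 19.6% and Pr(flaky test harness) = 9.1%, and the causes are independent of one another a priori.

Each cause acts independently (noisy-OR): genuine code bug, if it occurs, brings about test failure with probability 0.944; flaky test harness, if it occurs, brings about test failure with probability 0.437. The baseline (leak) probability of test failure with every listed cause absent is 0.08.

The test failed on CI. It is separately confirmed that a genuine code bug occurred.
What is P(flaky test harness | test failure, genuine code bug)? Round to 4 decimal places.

Under noisy-OR, P(test failure | causes) = 1 − (1−0.08)·∏(1−qᵢ) over the active causes.
By total probability over both values of flaky test harness:
  P(test failure | genuine code bug) = 0.94848*0.909 + 0.970994*0.091
        = 0.862168 + 0.088360 = 0.950528
The terms with flaky test harness present sum to 0.088360, so
  P(flaky test harness | test failure, genuine code bug) = 0.088360 / 0.950528 ≈ 0.0930

P(flaky test harness | test failure, genuine code bug) ≈ 0.0930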